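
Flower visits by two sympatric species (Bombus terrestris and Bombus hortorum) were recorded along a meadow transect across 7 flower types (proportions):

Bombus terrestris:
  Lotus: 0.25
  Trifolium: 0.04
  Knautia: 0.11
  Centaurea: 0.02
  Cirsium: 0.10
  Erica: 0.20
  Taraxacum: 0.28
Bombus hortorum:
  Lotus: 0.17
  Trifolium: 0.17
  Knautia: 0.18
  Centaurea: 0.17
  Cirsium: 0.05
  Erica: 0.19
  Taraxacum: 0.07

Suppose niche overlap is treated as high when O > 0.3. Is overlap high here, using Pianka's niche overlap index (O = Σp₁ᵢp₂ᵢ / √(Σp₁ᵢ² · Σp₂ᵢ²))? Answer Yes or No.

Σ p₁ᵢp₂ᵢ = 0.0425 + 0.0068 + 0.0198 + 0.0034 + 0.0050 + 0.0380 + 0.0196 = 0.1351
Σp_1ᵢ² = 0.25² + 0.04² + 0.11² + 0.02² + 0.10² + 0.20² + 0.28² = 0.0625 + 0.0016 + 0.0121 + 0.0004 + 0.0100 + 0.0400 + 0.0784 = 0.2050
Σp_2ᵢ² = 0.17² + 0.17² + 0.18² + 0.17² + 0.05² + 0.19² + 0.07² = 0.0289 + 0.0289 + 0.0324 + 0.0289 + 0.0025 + 0.0361 + 0.0049 = 0.1626
O = 0.1351 / √(0.2050 × 0.1626) = 0.1351 / 0.18257 = 0.7400
O = 0.7400 > 0.3 → Yes.

Yes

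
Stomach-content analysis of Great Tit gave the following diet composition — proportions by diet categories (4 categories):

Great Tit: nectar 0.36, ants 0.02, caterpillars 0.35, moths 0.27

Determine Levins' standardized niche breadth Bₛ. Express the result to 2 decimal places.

Σpᵢ² = 0.36² + 0.02² + 0.35² + 0.27² = 0.1296 + 0.0004 + 0.1225 + 0.0729 = 0.3254
B = 1 / 0.3254 = 3.0731
Bₛ = (B − 1)/(n − 1) = (3.0731 − 1)/(4 − 1) = 2.0731/3 = 0.6910

0.69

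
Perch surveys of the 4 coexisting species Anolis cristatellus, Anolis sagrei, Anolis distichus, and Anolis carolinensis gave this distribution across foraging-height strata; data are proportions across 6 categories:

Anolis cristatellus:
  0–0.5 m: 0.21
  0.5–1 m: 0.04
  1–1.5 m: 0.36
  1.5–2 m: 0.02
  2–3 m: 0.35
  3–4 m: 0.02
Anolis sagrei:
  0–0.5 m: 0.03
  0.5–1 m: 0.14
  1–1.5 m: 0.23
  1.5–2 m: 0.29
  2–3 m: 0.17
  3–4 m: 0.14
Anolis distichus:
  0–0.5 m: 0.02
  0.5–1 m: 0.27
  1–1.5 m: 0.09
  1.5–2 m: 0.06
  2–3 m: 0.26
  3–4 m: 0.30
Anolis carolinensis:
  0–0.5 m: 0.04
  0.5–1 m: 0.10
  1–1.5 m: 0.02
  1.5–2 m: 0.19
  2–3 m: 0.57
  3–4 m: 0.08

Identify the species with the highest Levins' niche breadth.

Anolis sagrei

Σp_crisᵢ² = 0.21² + 0.04² + 0.36² + 0.02² + 0.35² + 0.02² = 0.0441 + 0.0016 + 0.1296 + 0.0004 + 0.1225 + 0.0004 = 0.2986
B_cris = 1 / 0.2986 = 3.3490
Σp_sagrᵢ² = 0.03² + 0.14² + 0.23² + 0.29² + 0.17² + 0.14² = 0.0009 + 0.0196 + 0.0529 + 0.0841 + 0.0289 + 0.0196 = 0.2060
B_sagr = 1 / 0.2060 = 4.8544
Σp_distᵢ² = 0.02² + 0.27² + 0.09² + 0.06² + 0.26² + 0.30² = 0.0004 + 0.0729 + 0.0081 + 0.0036 + 0.0676 + 0.0900 = 0.2426
B_dist = 1 / 0.2426 = 4.1220
Σp_caroᵢ² = 0.04² + 0.10² + 0.02² + 0.19² + 0.57² + 0.08² = 0.0016 + 0.0100 + 0.0004 + 0.0361 + 0.3249 + 0.0064 = 0.3794
B_caro = 1 / 0.3794 = 2.6357
Highest B → broadest niche (most generalist): Anolis sagrei (B = 4.85).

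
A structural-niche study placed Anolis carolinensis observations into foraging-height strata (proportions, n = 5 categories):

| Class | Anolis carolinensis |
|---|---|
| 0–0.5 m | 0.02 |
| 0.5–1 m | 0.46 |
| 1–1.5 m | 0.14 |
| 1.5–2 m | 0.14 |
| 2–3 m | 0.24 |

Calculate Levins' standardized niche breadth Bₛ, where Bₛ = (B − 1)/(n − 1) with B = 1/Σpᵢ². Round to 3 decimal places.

Σpᵢ² = 0.02² + 0.46² + 0.14² + 0.14² + 0.24² = 0.0004 + 0.2116 + 0.0196 + 0.0196 + 0.0576 = 0.3088
B = 1 / 0.3088 = 3.23834
Bₛ = (B − 1)/(n − 1) = (3.23834 − 1)/(5 − 1) = 2.23834/4 = 0.55959

0.560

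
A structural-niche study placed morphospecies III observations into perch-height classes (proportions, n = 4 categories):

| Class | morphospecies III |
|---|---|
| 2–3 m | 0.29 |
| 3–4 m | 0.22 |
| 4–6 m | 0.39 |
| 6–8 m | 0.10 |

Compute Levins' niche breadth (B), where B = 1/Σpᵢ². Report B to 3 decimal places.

3.394

Σpᵢ² = 0.29² + 0.22² + 0.39² + 0.10² = 0.0841 + 0.0484 + 0.1521 + 0.0100 = 0.2946
B = 1 / 0.2946 = 3.39443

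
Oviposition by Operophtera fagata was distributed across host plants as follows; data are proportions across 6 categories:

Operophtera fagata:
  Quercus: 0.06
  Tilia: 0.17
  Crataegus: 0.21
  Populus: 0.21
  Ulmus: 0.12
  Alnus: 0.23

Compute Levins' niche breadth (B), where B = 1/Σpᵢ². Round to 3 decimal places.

Σpᵢ² = 0.06² + 0.17² + 0.21² + 0.21² + 0.12² + 0.23² = 0.0036 + 0.0289 + 0.0441 + 0.0441 + 0.0144 + 0.0529 = 0.1880
B = 1 / 0.1880 = 5.31915

5.319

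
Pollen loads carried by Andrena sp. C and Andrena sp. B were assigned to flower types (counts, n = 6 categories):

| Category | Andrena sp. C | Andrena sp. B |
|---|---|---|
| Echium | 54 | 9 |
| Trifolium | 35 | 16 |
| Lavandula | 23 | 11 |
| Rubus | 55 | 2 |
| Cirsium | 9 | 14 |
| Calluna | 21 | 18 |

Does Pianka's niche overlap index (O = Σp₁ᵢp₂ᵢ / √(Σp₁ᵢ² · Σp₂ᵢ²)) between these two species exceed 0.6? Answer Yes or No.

Proportions for Andrena sp. C (n=197): 54/197=0.2741, 35/197=0.1777, 23/197=0.1168, 55/197=0.2792, 9/197=0.0457, 21/197=0.1066
Proportions for Andrena sp. B (n=70): 9/70=0.1286, 16/70=0.2286, 11/70=0.1571, 2/70=0.0286, 14/70=0.2000, 18/70=0.2571
Σ p₁ᵢp₂ᵢ = 0.035249 + 0.040622 + 0.018349 + 0.007985 + 0.009140 + 0.027407 = 0.138752
Σp_1ᵢ² = 0.2741² + 0.1777² + 0.1168² + 0.2792² + 0.0457² + 0.1066² = 0.075131 + 0.031577 + 0.013642 + 0.077953 + 0.002088 + 0.011364 = 0.211755
Σp_2ᵢ² = 0.1286² + 0.2286² + 0.1571² + 0.0286² + 0.2000² + 0.2571² = 0.016538 + 0.052258 + 0.024680 + 0.000818 + 0.040000 + 0.066100 = 0.200394
O = 0.138752 / √(0.211755 × 0.200394) = 0.138752 / 0.2059962 = 0.6736
O = 0.6736 > 0.6 → Yes.

Yes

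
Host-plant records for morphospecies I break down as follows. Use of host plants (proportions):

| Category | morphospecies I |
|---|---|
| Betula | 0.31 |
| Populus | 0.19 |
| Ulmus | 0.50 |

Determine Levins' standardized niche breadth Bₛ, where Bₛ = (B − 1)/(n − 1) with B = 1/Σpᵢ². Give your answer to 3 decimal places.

Σpᵢ² = 0.31² + 0.19² + 0.50² = 0.0961 + 0.0361 + 0.2500 = 0.3822
B = 1 / 0.3822 = 2.61643
Bₛ = (B − 1)/(n − 1) = (2.61643 − 1)/(3 − 1) = 1.61643/2 = 0.80822

0.808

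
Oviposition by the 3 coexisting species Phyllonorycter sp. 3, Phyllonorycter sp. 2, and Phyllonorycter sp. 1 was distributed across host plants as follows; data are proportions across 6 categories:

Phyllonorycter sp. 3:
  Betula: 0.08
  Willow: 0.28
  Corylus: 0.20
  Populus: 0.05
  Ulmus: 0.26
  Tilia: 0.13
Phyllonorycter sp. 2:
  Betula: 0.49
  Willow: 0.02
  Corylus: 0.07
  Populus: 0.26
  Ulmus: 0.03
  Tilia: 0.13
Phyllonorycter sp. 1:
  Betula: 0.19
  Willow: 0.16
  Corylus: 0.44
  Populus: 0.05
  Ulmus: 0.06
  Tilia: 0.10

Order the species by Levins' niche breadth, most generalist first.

Phyllonorycter sp. 3 > Phyllonorycter sp. 1 > Phyllonorycter sp. 2

Σp_3ᵢ² = 0.08² + 0.28² + 0.20² + 0.05² + 0.26² + 0.13² = 0.0064 + 0.0784 + 0.0400 + 0.0025 + 0.0676 + 0.0169 = 0.2118
B_3 = 1 / 0.2118 = 4.7214
Σp_2ᵢ² = 0.49² + 0.02² + 0.07² + 0.26² + 0.03² + 0.13² = 0.2401 + 0.0004 + 0.0049 + 0.0676 + 0.0009 + 0.0169 = 0.3308
B_2 = 1 / 0.3308 = 3.0230
Σp_1ᵢ² = 0.19² + 0.16² + 0.44² + 0.05² + 0.06² + 0.10² = 0.0361 + 0.0256 + 0.1936 + 0.0025 + 0.0036 + 0.0100 = 0.2714
B_1 = 1 / 0.2714 = 3.6846
Ranking by B (broadest → narrowest): Phyllonorycter sp. 3 (4.72) > Phyllonorycter sp. 1 (3.68) > Phyllonorycter sp. 2 (3.02)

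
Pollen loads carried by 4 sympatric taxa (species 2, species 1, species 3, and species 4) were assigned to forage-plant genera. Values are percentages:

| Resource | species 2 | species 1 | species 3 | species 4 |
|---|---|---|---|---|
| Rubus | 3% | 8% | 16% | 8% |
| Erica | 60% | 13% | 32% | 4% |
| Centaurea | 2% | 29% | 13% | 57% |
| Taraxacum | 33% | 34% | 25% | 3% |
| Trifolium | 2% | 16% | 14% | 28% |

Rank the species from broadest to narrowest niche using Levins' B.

species 3 > species 1 > species 4 > species 2

Convert percentages to proportions (divide by 100).
Σp_2ᵢ² = 0.03² + 0.60² + 0.02² + 0.33² + 0.02² = 0.0009 + 0.3600 + 0.0004 + 0.1089 + 0.0004 = 0.4706
B_2 = 1 / 0.4706 = 2.1249
Σp_1ᵢ² = 0.08² + 0.13² + 0.29² + 0.34² + 0.16² = 0.0064 + 0.0169 + 0.0841 + 0.1156 + 0.0256 = 0.2486
B_1 = 1 / 0.2486 = 4.0225
Σp_3ᵢ² = 0.16² + 0.32² + 0.13² + 0.25² + 0.14² = 0.0256 + 0.1024 + 0.0169 + 0.0625 + 0.0196 = 0.2270
B_3 = 1 / 0.2270 = 4.4053
Σp_4ᵢ² = 0.08² + 0.04² + 0.57² + 0.03² + 0.28² = 0.0064 + 0.0016 + 0.3249 + 0.0009 + 0.0784 = 0.4122
B_4 = 1 / 0.4122 = 2.4260
Ranking by B (broadest → narrowest): species 3 (4.41) > species 1 (4.02) > species 4 (2.43) > species 2 (2.12)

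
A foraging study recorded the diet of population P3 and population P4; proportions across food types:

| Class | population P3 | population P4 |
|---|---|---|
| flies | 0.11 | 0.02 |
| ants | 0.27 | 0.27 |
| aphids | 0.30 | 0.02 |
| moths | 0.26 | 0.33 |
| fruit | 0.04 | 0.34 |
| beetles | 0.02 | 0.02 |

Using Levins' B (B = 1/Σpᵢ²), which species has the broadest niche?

Σp_P3ᵢ² = 0.11² + 0.27² + 0.30² + 0.26² + 0.04² + 0.02² = 0.0121 + 0.0729 + 0.0900 + 0.0676 + 0.0016 + 0.0004 = 0.2446
B_P3 = 1 / 0.2446 = 4.0883
Σp_P4ᵢ² = 0.02² + 0.27² + 0.02² + 0.33² + 0.34² + 0.02² = 0.0004 + 0.0729 + 0.0004 + 0.1089 + 0.1156 + 0.0004 = 0.2986
B_P4 = 1 / 0.2986 = 3.3490
Highest B → broadest niche (most generalist): population P3 (B = 4.09).

population P3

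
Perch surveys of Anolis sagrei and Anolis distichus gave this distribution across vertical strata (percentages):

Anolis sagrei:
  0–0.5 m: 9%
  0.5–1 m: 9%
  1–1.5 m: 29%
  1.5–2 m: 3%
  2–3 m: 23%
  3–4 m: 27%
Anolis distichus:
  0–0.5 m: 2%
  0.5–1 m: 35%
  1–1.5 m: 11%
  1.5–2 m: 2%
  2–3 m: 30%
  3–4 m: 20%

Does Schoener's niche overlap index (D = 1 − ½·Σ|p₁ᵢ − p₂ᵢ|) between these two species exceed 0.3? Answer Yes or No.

Convert percentages to proportions (divide by 100).
Σ|p₁ᵢ − p₂ᵢ| = 0.07 + 0.26 + 0.18 + 0.01 + 0.07 + 0.07 = 0.66
D = 1 − ½ × 0.66 = 1 − 0.330 = 0.6700
D = 0.6700 > 0.3 → Yes.

Yes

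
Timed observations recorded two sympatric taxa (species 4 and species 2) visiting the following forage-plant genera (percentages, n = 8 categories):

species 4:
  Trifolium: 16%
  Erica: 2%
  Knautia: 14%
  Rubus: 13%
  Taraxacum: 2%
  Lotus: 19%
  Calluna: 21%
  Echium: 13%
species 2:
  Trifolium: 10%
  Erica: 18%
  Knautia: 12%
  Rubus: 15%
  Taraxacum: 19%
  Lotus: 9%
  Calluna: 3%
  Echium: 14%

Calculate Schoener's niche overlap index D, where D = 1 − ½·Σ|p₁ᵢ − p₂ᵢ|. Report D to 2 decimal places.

0.64

Convert percentages to proportions (divide by 100).
Σ|p₁ᵢ − p₂ᵢ| = 0.06 + 0.16 + 0.02 + 0.02 + 0.17 + 0.10 + 0.18 + 0.01 = 0.72
D = 1 − ½ × 0.72 = 1 − 0.360 = 0.6400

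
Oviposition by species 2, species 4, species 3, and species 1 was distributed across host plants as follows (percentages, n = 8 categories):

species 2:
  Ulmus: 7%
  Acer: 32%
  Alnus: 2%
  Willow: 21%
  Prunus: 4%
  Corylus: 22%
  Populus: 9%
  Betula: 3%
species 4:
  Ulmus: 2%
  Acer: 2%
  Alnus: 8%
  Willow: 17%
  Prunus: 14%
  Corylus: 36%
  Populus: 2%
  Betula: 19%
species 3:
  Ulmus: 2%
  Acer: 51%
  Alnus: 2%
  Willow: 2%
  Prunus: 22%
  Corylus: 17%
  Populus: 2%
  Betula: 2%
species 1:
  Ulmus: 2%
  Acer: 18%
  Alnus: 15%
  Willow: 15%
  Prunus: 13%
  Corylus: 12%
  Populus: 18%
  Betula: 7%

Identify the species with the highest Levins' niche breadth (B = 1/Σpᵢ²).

species 1

Convert percentages to proportions (divide by 100).
Σp_2ᵢ² = 0.07² + 0.32² + 0.02² + 0.21² + 0.04² + 0.22² + 0.09² + 0.03² = 0.0049 + 0.1024 + 0.0004 + 0.0441 + 0.0016 + 0.0484 + 0.0081 + 0.0009 = 0.2108
B_2 = 1 / 0.2108 = 4.7438
Σp_4ᵢ² = 0.02² + 0.02² + 0.08² + 0.17² + 0.14² + 0.36² + 0.02² + 0.19² = 0.0004 + 0.0004 + 0.0064 + 0.0289 + 0.0196 + 0.1296 + 0.0004 + 0.0361 = 0.2218
B_4 = 1 / 0.2218 = 4.5086
Σp_3ᵢ² = 0.02² + 0.51² + 0.02² + 0.02² + 0.22² + 0.17² + 0.02² + 0.02² = 0.0004 + 0.2601 + 0.0004 + 0.0004 + 0.0484 + 0.0289 + 0.0004 + 0.0004 = 0.3394
B_3 = 1 / 0.3394 = 2.9464
Σp_1ᵢ² = 0.02² + 0.18² + 0.15² + 0.15² + 0.13² + 0.12² + 0.18² + 0.07² = 0.0004 + 0.0324 + 0.0225 + 0.0225 + 0.0169 + 0.0144 + 0.0324 + 0.0049 = 0.1464
B_1 = 1 / 0.1464 = 6.8306
Highest B → broadest niche (most generalist): species 1 (B = 6.83).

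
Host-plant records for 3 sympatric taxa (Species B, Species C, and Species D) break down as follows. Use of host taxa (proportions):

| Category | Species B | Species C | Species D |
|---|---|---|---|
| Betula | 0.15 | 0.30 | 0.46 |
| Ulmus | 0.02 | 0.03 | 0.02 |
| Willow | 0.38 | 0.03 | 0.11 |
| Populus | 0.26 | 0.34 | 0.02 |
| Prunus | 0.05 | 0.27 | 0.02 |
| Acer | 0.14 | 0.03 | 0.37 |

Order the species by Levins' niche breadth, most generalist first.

Σp_Bᵢ² = 0.15² + 0.02² + 0.38² + 0.26² + 0.05² + 0.14² = 0.0225 + 0.0004 + 0.1444 + 0.0676 + 0.0025 + 0.0196 = 0.2570
B_B = 1 / 0.2570 = 3.8911
Σp_Cᵢ² = 0.30² + 0.03² + 0.03² + 0.34² + 0.27² + 0.03² = 0.0900 + 0.0009 + 0.0009 + 0.1156 + 0.0729 + 0.0009 = 0.2812
B_C = 1 / 0.2812 = 3.5562
Σp_Dᵢ² = 0.46² + 0.02² + 0.11² + 0.02² + 0.02² + 0.37² = 0.2116 + 0.0004 + 0.0121 + 0.0004 + 0.0004 + 0.1369 = 0.3618
B_D = 1 / 0.3618 = 2.7640
Ranking by B (broadest → narrowest): Species B (3.89) > Species C (3.56) > Species D (2.76)

Species B > Species C > Species D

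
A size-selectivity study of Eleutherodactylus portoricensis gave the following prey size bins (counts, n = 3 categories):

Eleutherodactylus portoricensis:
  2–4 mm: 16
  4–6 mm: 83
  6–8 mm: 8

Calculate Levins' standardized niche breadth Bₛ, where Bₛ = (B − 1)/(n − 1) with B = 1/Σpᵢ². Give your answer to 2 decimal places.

0.29

Proportions for Eleutherodactylus portoricensis (n=107): 16/107=0.1495, 83/107=0.7757, 8/107=0.0748
Σpᵢ² = 0.1495² + 0.7757² + 0.0748² = 0.022350 + 0.601710 + 0.005595 = 0.629655
B = 1 / 0.629655 = 1.5882
Bₛ = (B − 1)/(n − 1) = (1.5882 − 1)/(3 − 1) = 0.5882/2 = 0.2941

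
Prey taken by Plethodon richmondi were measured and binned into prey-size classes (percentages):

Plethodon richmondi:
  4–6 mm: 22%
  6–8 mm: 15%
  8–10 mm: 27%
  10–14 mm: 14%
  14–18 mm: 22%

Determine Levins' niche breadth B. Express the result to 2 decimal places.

4.72

Convert percentages to proportions (divide by 100).
Σpᵢ² = 0.22² + 0.15² + 0.27² + 0.14² + 0.22² = 0.0484 + 0.0225 + 0.0729 + 0.0196 + 0.0484 = 0.2118
B = 1 / 0.2118 = 4.7214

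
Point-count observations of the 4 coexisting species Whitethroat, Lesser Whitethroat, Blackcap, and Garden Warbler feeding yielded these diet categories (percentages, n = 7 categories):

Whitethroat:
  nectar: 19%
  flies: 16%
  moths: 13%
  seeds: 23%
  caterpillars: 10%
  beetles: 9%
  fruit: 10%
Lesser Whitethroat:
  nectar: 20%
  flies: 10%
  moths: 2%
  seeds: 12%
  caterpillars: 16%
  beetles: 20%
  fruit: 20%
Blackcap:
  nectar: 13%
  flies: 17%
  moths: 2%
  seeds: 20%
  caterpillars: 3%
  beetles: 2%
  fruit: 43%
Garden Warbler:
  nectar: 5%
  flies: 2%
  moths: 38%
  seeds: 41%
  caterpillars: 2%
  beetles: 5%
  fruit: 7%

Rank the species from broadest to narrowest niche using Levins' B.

Whitethroat > Lesser Whitethroat > Blackcap > Garden Warbler

Convert percentages to proportions (divide by 100).
Σp_Whitᵢ² = 0.19² + 0.16² + 0.13² + 0.23² + 0.10² + 0.09² + 0.10² = 0.0361 + 0.0256 + 0.0169 + 0.0529 + 0.0100 + 0.0081 + 0.0100 = 0.1596
B_Whit = 1 / 0.1596 = 6.2657
Σp_Lessᵢ² = 0.20² + 0.10² + 0.02² + 0.12² + 0.16² + 0.20² + 0.20² = 0.0400 + 0.0100 + 0.0004 + 0.0144 + 0.0256 + 0.0400 + 0.0400 = 0.1704
B_Less = 1 / 0.1704 = 5.8685
Σp_Blacᵢ² = 0.13² + 0.17² + 0.02² + 0.20² + 0.03² + 0.02² + 0.43² = 0.0169 + 0.0289 + 0.0004 + 0.0400 + 0.0009 + 0.0004 + 0.1849 = 0.2724
B_Blac = 1 / 0.2724 = 3.6711
Σp_Gardᵢ² = 0.05² + 0.02² + 0.38² + 0.41² + 0.02² + 0.05² + 0.07² = 0.0025 + 0.0004 + 0.1444 + 0.1681 + 0.0004 + 0.0025 + 0.0049 = 0.3232
B_Gard = 1 / 0.3232 = 3.0941
Ranking by B (broadest → narrowest): Whitethroat (6.27) > Lesser Whitethroat (5.87) > Blackcap (3.67) > Garden Warbler (3.09)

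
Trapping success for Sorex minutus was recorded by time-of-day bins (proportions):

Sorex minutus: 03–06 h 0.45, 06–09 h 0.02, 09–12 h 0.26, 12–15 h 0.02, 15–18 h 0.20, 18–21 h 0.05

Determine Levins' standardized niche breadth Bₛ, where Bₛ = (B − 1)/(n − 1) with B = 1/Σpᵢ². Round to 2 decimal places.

0.44

Σpᵢ² = 0.45² + 0.02² + 0.26² + 0.02² + 0.20² + 0.05² = 0.2025 + 0.0004 + 0.0676 + 0.0004 + 0.0400 + 0.0025 = 0.3134
B = 1 / 0.3134 = 3.1908
Bₛ = (B − 1)/(n − 1) = (3.1908 − 1)/(6 − 1) = 2.1908/5 = 0.4382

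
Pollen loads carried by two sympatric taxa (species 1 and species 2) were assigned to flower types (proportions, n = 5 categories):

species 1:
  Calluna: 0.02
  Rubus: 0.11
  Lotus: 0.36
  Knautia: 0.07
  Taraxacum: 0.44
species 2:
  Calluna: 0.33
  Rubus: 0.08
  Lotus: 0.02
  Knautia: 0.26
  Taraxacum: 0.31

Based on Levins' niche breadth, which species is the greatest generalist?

species 2

Σp_1ᵢ² = 0.02² + 0.11² + 0.36² + 0.07² + 0.44² = 0.0004 + 0.0121 + 0.1296 + 0.0049 + 0.1936 = 0.3406
B_1 = 1 / 0.3406 = 2.9360
Σp_2ᵢ² = 0.33² + 0.08² + 0.02² + 0.26² + 0.31² = 0.1089 + 0.0064 + 0.0004 + 0.0676 + 0.0961 = 0.2794
B_2 = 1 / 0.2794 = 3.5791
Highest B → broadest niche (most generalist): species 2 (B = 3.58).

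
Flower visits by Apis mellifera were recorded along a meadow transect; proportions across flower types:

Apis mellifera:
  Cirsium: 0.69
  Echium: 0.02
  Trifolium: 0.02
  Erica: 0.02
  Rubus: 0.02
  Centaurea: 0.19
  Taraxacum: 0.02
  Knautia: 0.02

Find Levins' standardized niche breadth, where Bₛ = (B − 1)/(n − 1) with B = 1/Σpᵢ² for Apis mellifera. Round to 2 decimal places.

0.13

Σpᵢ² = 0.69² + 0.02² + 0.02² + 0.02² + 0.02² + 0.19² + 0.02² + 0.02² = 0.4761 + 0.0004 + 0.0004 + 0.0004 + 0.0004 + 0.0361 + 0.0004 + 0.0004 = 0.5146
B = 1 / 0.5146 = 1.9433
Bₛ = (B − 1)/(n − 1) = (1.9433 − 1)/(8 − 1) = 0.9433/7 = 0.1348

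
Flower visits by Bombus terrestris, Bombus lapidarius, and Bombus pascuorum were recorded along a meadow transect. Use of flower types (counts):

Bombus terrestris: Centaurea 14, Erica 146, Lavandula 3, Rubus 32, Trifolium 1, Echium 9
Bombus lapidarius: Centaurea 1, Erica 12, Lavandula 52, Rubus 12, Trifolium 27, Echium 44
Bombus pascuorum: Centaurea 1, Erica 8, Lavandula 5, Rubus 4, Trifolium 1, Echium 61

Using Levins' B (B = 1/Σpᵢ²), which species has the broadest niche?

Proportions for Bombus terrestris (n=205): 14/205=0.0683, 146/205=0.7122, 3/205=0.0146, 32/205=0.1561, 1/205=0.0049, 9/205=0.0439
Proportions for Bombus lapidarius (n=148): 1/148=0.0068, 12/148=0.0811, 52/148=0.3514, 12/148=0.0811, 27/148=0.1824, 44/148=0.2973
Proportions for Bombus pascuorum (n=80): 1/80=0.0125, 8/80=0.1000, 5/80=0.0625, 4/80=0.0500, 1/80=0.0125, 61/80=0.7625
Σp_terrᵢ² = 0.0683² + 0.7122² + 0.0146² + 0.1561² + 0.0049² + 0.0439² = 0.004665 + 0.507229 + 0.000213 + 0.024367 + 0.000024 + 0.001927 = 0.538425
B_terr = 1 / 0.538425 = 1.8573
Σp_lapiᵢ² = 0.0068² + 0.0811² + 0.3514² + 0.0811² + 0.1824² + 0.2973² = 0.000046 + 0.006577 + 0.123482 + 0.006577 + 0.033270 + 0.088387 = 0.258339
B_lapi = 1 / 0.258339 = 3.8709
Σp_pascᵢ² = 0.0125² + 0.1000² + 0.0625² + 0.0500² + 0.0125² + 0.7625² = 0.000156 + 0.010000 + 0.003906 + 0.002500 + 0.000156 + 0.581406 = 0.598124
B_pasc = 1 / 0.598124 = 1.6719
Highest B → broadest niche (most generalist): Bombus lapidarius (B = 3.87).

Bombus lapidarius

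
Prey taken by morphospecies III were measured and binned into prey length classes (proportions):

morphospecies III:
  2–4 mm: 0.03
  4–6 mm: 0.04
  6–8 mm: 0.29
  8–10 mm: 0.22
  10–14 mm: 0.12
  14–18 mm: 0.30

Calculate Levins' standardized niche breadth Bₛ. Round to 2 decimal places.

Σpᵢ² = 0.03² + 0.04² + 0.29² + 0.22² + 0.12² + 0.30² = 0.0009 + 0.0016 + 0.0841 + 0.0484 + 0.0144 + 0.0900 = 0.2394
B = 1 / 0.2394 = 4.1771
Bₛ = (B − 1)/(n − 1) = (4.1771 − 1)/(6 − 1) = 3.1771/5 = 0.6354

0.64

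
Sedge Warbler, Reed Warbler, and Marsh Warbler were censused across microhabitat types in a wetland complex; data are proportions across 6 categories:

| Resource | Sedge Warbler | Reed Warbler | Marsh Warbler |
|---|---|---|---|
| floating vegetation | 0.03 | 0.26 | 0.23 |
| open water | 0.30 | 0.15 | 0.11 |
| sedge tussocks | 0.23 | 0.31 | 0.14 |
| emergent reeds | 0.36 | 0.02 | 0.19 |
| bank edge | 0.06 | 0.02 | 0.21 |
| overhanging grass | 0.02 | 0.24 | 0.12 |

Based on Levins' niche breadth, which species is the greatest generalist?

Σp_Sedgᵢ² = 0.03² + 0.30² + 0.23² + 0.36² + 0.06² + 0.02² = 0.0009 + 0.0900 + 0.0529 + 0.1296 + 0.0036 + 0.0004 = 0.2774
B_Sedg = 1 / 0.2774 = 3.6049
Σp_Reedᵢ² = 0.26² + 0.15² + 0.31² + 0.02² + 0.02² + 0.24² = 0.0676 + 0.0225 + 0.0961 + 0.0004 + 0.0004 + 0.0576 = 0.2446
B_Reed = 1 / 0.2446 = 4.0883
Σp_Marsᵢ² = 0.23² + 0.11² + 0.14² + 0.19² + 0.21² + 0.12² = 0.0529 + 0.0121 + 0.0196 + 0.0361 + 0.0441 + 0.0144 = 0.1792
B_Mars = 1 / 0.1792 = 5.5804
Highest B → broadest niche (most generalist): Marsh Warbler (B = 5.58).

Marsh Warbler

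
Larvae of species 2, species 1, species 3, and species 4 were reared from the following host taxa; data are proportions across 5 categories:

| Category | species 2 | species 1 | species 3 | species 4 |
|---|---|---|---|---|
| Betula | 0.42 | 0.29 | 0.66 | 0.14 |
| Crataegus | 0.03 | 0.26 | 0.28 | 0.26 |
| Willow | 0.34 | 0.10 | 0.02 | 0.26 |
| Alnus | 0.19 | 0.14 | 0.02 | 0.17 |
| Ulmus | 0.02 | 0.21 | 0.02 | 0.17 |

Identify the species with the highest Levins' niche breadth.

Σp_2ᵢ² = 0.42² + 0.03² + 0.34² + 0.19² + 0.02² = 0.1764 + 0.0009 + 0.1156 + 0.0361 + 0.0004 = 0.3294
B_2 = 1 / 0.3294 = 3.0358
Σp_1ᵢ² = 0.29² + 0.26² + 0.10² + 0.14² + 0.21² = 0.0841 + 0.0676 + 0.0100 + 0.0196 + 0.0441 = 0.2254
B_1 = 1 / 0.2254 = 4.4366
Σp_3ᵢ² = 0.66² + 0.28² + 0.02² + 0.02² + 0.02² = 0.4356 + 0.0784 + 0.0004 + 0.0004 + 0.0004 = 0.5152
B_3 = 1 / 0.5152 = 1.9410
Σp_4ᵢ² = 0.14² + 0.26² + 0.26² + 0.17² + 0.17² = 0.0196 + 0.0676 + 0.0676 + 0.0289 + 0.0289 = 0.2126
B_4 = 1 / 0.2126 = 4.7037
Highest B → broadest niche (most generalist): species 4 (B = 4.70).

species 4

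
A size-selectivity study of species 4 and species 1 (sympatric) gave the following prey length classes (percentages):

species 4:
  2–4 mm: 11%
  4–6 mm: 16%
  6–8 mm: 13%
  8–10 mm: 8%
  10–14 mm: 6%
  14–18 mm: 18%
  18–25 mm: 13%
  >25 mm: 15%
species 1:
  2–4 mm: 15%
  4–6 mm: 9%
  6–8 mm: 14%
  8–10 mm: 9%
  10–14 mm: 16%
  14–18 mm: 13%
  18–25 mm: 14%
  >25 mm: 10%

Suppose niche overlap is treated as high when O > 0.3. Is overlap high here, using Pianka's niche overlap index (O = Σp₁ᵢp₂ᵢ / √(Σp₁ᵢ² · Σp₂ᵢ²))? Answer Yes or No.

Convert percentages to proportions (divide by 100).
Σ p₁ᵢp₂ᵢ = 0.0165 + 0.0144 + 0.0182 + 0.0072 + 0.0096 + 0.0234 + 0.0182 + 0.0150 = 0.1225
Σp_1ᵢ² = 0.11² + 0.16² + 0.13² + 0.08² + 0.06² + 0.18² + 0.13² + 0.15² = 0.0121 + 0.0256 + 0.0169 + 0.0064 + 0.0036 + 0.0324 + 0.0169 + 0.0225 = 0.1364
Σp_2ᵢ² = 0.15² + 0.09² + 0.14² + 0.09² + 0.16² + 0.13² + 0.14² + 0.10² = 0.0225 + 0.0081 + 0.0196 + 0.0081 + 0.0256 + 0.0169 + 0.0196 + 0.0100 = 0.1304
O = 0.1225 / √(0.1364 × 0.1304) = 0.1225 / 0.13337 = 0.9185
O = 0.9185 > 0.3 → Yes.

Yes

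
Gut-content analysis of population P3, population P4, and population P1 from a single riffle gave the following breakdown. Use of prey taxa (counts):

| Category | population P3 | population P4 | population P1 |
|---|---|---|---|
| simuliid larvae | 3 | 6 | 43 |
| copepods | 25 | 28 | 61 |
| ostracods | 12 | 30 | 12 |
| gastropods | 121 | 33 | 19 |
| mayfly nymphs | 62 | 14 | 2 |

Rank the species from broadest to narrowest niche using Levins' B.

population P4 > population P1 > population P3

Proportions for population P3 (n=223): 3/223=0.0135, 25/223=0.1121, 12/223=0.0538, 121/223=0.5426, 62/223=0.2780
Proportions for population P4 (n=111): 6/111=0.0541, 28/111=0.2523, 30/111=0.2703, 33/111=0.2973, 14/111=0.1261
Proportions for population P1 (n=137): 43/137=0.3139, 61/137=0.4453, 12/137=0.0876, 19/137=0.1387, 2/137=0.0146
Σp_P3ᵢ² = 0.0135² + 0.1121² + 0.0538² + 0.5426² + 0.2780² = 0.000182 + 0.012566 + 0.002894 + 0.294415 + 0.077284 = 0.387341
B_P3 = 1 / 0.387341 = 2.5817
Σp_P4ᵢ² = 0.0541² + 0.2523² + 0.2703² + 0.2973² + 0.1261² = 0.002927 + 0.063655 + 0.073062 + 0.088387 + 0.015901 = 0.243932
B_P4 = 1 / 0.243932 = 4.0995
Σp_P1ᵢ² = 0.3139² + 0.4453² + 0.0876² + 0.1387² + 0.0146² = 0.098533 + 0.198292 + 0.007674 + 0.019238 + 0.000213 = 0.323950
B_P1 = 1 / 0.323950 = 3.0869
Ranking by B (broadest → narrowest): population P4 (4.10) > population P1 (3.09) > population P3 (2.58)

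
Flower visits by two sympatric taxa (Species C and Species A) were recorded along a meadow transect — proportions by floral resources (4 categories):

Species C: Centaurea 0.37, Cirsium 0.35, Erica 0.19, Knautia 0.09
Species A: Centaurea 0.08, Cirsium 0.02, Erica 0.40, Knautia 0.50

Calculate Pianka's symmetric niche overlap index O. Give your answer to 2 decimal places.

0.44

Σ p₁ᵢp₂ᵢ = 0.0296 + 0.0070 + 0.0760 + 0.0450 = 0.1576
Σp_1ᵢ² = 0.37² + 0.35² + 0.19² + 0.09² = 0.1369 + 0.1225 + 0.0361 + 0.0081 = 0.3036
Σp_2ᵢ² = 0.08² + 0.02² + 0.40² + 0.50² = 0.0064 + 0.0004 + 0.1600 + 0.2500 = 0.4168
O = 0.1576 / √(0.3036 × 0.4168) = 0.1576 / 0.35573 = 0.4430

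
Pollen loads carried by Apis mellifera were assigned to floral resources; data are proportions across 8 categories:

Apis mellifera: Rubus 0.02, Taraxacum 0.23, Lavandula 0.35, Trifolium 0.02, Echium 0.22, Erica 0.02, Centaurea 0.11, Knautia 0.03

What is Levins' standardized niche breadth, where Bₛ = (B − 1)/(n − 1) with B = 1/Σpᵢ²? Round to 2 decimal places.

0.46

Σpᵢ² = 0.02² + 0.23² + 0.35² + 0.02² + 0.22² + 0.02² + 0.11² + 0.03² = 0.0004 + 0.0529 + 0.1225 + 0.0004 + 0.0484 + 0.0004 + 0.0121 + 0.0009 = 0.2380
B = 1 / 0.2380 = 4.2017
Bₛ = (B − 1)/(n − 1) = (4.2017 − 1)/(8 − 1) = 3.2017/7 = 0.4574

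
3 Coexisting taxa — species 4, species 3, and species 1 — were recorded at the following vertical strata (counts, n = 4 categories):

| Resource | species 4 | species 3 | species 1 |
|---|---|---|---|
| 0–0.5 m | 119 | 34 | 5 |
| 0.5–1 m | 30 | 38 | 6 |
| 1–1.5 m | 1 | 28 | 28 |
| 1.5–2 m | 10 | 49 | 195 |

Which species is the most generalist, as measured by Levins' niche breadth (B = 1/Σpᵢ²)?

species 3

Proportions for species 4 (n=160): 119/160=0.7438, 30/160=0.1875, 1/160=0.0063, 10/160=0.0625
Proportions for species 3 (n=149): 34/149=0.2282, 38/149=0.2550, 28/149=0.1879, 49/149=0.3289
Proportions for species 1 (n=234): 5/234=0.0214, 6/234=0.0256, 28/234=0.1197, 195/234=0.8333
Σp_4ᵢ² = 0.7438² + 0.1875² + 0.0063² + 0.0625² = 0.553238 + 0.035156 + 0.000040 + 0.003906 = 0.592340
B_4 = 1 / 0.592340 = 1.6882
Σp_3ᵢ² = 0.2282² + 0.2550² + 0.1879² + 0.3289² = 0.052075 + 0.065025 + 0.035306 + 0.108175 = 0.260581
B_3 = 1 / 0.260581 = 3.8376
Σp_1ᵢ² = 0.0214² + 0.0256² + 0.1197² + 0.8333² = 0.000458 + 0.000655 + 0.014328 + 0.694389 = 0.709830
B_1 = 1 / 0.709830 = 1.4088
Highest B → broadest niche (most generalist): species 3 (B = 3.84).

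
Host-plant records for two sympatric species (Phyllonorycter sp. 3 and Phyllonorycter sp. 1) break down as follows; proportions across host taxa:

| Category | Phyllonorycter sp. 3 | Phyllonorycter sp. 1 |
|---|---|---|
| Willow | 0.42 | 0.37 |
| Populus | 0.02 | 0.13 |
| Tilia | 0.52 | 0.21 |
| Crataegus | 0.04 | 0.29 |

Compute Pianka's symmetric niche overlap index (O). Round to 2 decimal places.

0.78

Σ p₁ᵢp₂ᵢ = 0.1554 + 0.0026 + 0.1092 + 0.0116 = 0.2788
Σp_1ᵢ² = 0.42² + 0.02² + 0.52² + 0.04² = 0.1764 + 0.0004 + 0.2704 + 0.0016 = 0.4488
Σp_2ᵢ² = 0.37² + 0.13² + 0.21² + 0.29² = 0.1369 + 0.0169 + 0.0441 + 0.0841 = 0.2820
O = 0.2788 / √(0.4488 × 0.2820) = 0.2788 / 0.35575 = 0.7837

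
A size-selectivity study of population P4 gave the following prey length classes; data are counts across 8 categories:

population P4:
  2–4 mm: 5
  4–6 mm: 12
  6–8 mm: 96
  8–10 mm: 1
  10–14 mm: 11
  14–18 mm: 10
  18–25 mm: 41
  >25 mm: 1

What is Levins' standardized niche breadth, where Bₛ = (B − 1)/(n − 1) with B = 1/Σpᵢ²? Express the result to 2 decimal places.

0.25

Proportions for population P4 (n=177): 5/177=0.0282, 12/177=0.0678, 96/177=0.5424, 1/177=0.0056, 11/177=0.0621, 10/177=0.0565, 41/177=0.2316, 1/177=0.0056
Σpᵢ² = 0.0282² + 0.0678² + 0.5424² + 0.0056² + 0.0621² + 0.0565² + 0.2316² + 0.0056² = 0.000795 + 0.004597 + 0.294198 + 0.000031 + 0.003856 + 0.003192 + 0.053639 + 0.000031 = 0.360339
B = 1 / 0.360339 = 2.7752
Bₛ = (B − 1)/(n − 1) = (2.7752 − 1)/(8 − 1) = 1.7752/7 = 0.2536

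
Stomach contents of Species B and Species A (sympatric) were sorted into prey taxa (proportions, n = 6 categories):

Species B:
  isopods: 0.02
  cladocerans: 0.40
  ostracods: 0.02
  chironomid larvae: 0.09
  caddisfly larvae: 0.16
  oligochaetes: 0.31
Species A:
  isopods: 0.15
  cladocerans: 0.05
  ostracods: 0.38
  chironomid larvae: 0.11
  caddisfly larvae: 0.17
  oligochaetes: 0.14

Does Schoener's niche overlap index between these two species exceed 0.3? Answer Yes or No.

Yes

Σ|p₁ᵢ − p₂ᵢ| = 0.13 + 0.35 + 0.36 + 0.02 + 0.01 + 0.17 = 1.04
D = 1 − ½ × 1.04 = 1 − 0.520 = 0.4800
D = 0.4800 > 0.3 → Yes.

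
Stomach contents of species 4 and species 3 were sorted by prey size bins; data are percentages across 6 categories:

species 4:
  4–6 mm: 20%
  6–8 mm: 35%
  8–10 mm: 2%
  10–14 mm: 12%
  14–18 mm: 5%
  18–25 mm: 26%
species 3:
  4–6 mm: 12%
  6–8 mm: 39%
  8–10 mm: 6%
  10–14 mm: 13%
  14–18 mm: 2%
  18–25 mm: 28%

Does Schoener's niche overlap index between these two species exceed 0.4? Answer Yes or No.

Yes

Convert percentages to proportions (divide by 100).
Σ|p₁ᵢ − p₂ᵢ| = 0.08 + 0.04 + 0.04 + 0.01 + 0.03 + 0.02 = 0.22
D = 1 − ½ × 0.22 = 1 − 0.110 = 0.8900
D = 0.8900 > 0.4 → Yes.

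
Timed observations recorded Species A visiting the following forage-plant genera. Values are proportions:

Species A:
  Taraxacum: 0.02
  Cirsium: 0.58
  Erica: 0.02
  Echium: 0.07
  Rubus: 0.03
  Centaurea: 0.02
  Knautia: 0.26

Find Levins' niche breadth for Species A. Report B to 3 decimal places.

Σpᵢ² = 0.02² + 0.58² + 0.02² + 0.07² + 0.03² + 0.02² + 0.26² = 0.0004 + 0.3364 + 0.0004 + 0.0049 + 0.0009 + 0.0004 + 0.0676 = 0.4110
B = 1 / 0.4110 = 2.43309

2.433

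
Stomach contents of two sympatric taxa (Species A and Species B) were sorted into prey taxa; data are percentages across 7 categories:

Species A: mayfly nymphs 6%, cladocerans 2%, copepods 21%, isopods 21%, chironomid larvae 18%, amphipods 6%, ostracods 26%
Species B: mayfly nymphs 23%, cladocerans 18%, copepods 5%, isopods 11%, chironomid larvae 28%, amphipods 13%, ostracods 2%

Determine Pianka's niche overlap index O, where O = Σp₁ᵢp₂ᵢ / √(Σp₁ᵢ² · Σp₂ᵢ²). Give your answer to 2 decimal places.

Convert percentages to proportions (divide by 100).
Σ p₁ᵢp₂ᵢ = 0.0138 + 0.0036 + 0.0105 + 0.0231 + 0.0504 + 0.0078 + 0.0052 = 0.1144
Σp_1ᵢ² = 0.06² + 0.02² + 0.21² + 0.21² + 0.18² + 0.06² + 0.26² = 0.0036 + 0.0004 + 0.0441 + 0.0441 + 0.0324 + 0.0036 + 0.0676 = 0.1958
Σp_2ᵢ² = 0.23² + 0.18² + 0.05² + 0.11² + 0.28² + 0.13² + 0.02² = 0.0529 + 0.0324 + 0.0025 + 0.0121 + 0.0784 + 0.0169 + 0.0004 = 0.1956
O = 0.1144 / √(0.1958 × 0.1956) = 0.1144 / 0.19570 = 0.5846

0.58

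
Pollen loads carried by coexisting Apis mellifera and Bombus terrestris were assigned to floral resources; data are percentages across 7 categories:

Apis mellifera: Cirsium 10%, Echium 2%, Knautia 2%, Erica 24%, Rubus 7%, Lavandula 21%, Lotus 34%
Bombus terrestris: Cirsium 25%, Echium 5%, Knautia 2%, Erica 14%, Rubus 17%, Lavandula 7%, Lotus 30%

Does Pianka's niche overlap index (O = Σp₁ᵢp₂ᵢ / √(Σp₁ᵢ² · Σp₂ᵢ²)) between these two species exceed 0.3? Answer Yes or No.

Convert percentages to proportions (divide by 100).
Σ p₁ᵢp₂ᵢ = 0.0250 + 0.0010 + 0.0004 + 0.0336 + 0.0119 + 0.0147 + 0.1020 = 0.1886
Σp_1ᵢ² = 0.10² + 0.02² + 0.02² + 0.24² + 0.07² + 0.21² + 0.34² = 0.0100 + 0.0004 + 0.0004 + 0.0576 + 0.0049 + 0.0441 + 0.1156 = 0.2330
Σp_2ᵢ² = 0.25² + 0.05² + 0.02² + 0.14² + 0.17² + 0.07² + 0.30² = 0.0625 + 0.0025 + 0.0004 + 0.0196 + 0.0289 + 0.0049 + 0.0900 = 0.2088
O = 0.1886 / √(0.2330 × 0.2088) = 0.1886 / 0.22057 = 0.8551
O = 0.8551 > 0.3 → Yes.

Yes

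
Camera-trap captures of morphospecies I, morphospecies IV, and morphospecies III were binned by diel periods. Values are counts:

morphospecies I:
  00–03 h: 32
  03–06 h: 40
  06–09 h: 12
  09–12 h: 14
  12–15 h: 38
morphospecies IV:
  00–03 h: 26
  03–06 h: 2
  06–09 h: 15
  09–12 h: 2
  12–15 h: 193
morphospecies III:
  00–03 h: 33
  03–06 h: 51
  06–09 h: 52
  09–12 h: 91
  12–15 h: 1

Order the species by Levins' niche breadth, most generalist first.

Proportions for morphospecies I (n=136): 32/136=0.2353, 40/136=0.2941, 12/136=0.0882, 14/136=0.1029, 38/136=0.2794
Proportions for morphospecies IV (n=238): 26/238=0.1092, 2/238=0.0084, 15/238=0.0630, 2/238=0.0084, 193/238=0.8109
Proportions for morphospecies III (n=228): 33/228=0.1447, 51/228=0.2237, 52/228=0.2281, 91/228=0.3991, 1/228=0.0044
Σp_Iᵢ² = 0.2353² + 0.2941² + 0.0882² + 0.1029² + 0.2794² = 0.055366 + 0.086495 + 0.007779 + 0.010588 + 0.078064 = 0.238292
B_I = 1 / 0.238292 = 4.1965
Σp_IVᵢ² = 0.1092² + 0.0084² + 0.0630² + 0.0084² + 0.8109² = 0.011925 + 0.000071 + 0.003969 + 0.000071 + 0.657559 = 0.673595
B_IV = 1 / 0.673595 = 1.4846
Σp_IIIᵢ² = 0.1447² + 0.2237² + 0.2281² + 0.3991² + 0.0044² = 0.020938 + 0.050042 + 0.052030 + 0.159281 + 0.000019 = 0.282310
B_III = 1 / 0.282310 = 3.5422
Ranking by B (broadest → narrowest): morphospecies I (4.20) > morphospecies III (3.54) > morphospecies IV (1.48)

morphospecies I > morphospecies III > morphospecies IV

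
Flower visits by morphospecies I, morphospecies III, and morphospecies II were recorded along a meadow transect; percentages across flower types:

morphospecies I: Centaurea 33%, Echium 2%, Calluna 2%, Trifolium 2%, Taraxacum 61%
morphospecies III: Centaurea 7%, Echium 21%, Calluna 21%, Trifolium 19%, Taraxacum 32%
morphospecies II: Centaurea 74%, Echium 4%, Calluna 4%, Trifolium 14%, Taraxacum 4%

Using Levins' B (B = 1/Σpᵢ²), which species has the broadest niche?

Convert percentages to proportions (divide by 100).
Σp_Iᵢ² = 0.33² + 0.02² + 0.02² + 0.02² + 0.61² = 0.1089 + 0.0004 + 0.0004 + 0.0004 + 0.3721 = 0.4822
B_I = 1 / 0.4822 = 2.0738
Σp_IIIᵢ² = 0.07² + 0.21² + 0.21² + 0.19² + 0.32² = 0.0049 + 0.0441 + 0.0441 + 0.0361 + 0.1024 = 0.2316
B_III = 1 / 0.2316 = 4.3178
Σp_IIᵢ² = 0.74² + 0.04² + 0.04² + 0.14² + 0.04² = 0.5476 + 0.0016 + 0.0016 + 0.0196 + 0.0016 = 0.5720
B_II = 1 / 0.5720 = 1.7483
Highest B → broadest niche (most generalist): morphospecies III (B = 4.32).

morphospecies III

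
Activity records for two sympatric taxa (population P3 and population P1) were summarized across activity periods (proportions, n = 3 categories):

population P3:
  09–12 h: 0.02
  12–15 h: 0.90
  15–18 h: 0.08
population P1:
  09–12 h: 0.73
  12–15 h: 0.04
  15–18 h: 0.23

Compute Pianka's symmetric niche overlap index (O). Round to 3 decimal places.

0.100

Σ p₁ᵢp₂ᵢ = 0.0146 + 0.0360 + 0.0184 = 0.0690
Σp_1ᵢ² = 0.02² + 0.90² + 0.08² = 0.0004 + 0.8100 + 0.0064 = 0.8168
Σp_2ᵢ² = 0.73² + 0.04² + 0.23² = 0.5329 + 0.0016 + 0.0529 = 0.5874
O = 0.0690 / √(0.8168 × 0.5874) = 0.0690 / 0.692668 = 0.09961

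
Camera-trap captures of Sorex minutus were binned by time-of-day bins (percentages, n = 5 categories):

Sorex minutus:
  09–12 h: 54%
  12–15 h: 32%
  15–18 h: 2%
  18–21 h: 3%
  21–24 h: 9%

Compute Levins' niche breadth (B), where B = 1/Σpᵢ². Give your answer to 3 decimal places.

2.479

Convert percentages to proportions (divide by 100).
Σpᵢ² = 0.54² + 0.32² + 0.02² + 0.03² + 0.09² = 0.2916 + 0.1024 + 0.0004 + 0.0009 + 0.0081 = 0.4034
B = 1 / 0.4034 = 2.47893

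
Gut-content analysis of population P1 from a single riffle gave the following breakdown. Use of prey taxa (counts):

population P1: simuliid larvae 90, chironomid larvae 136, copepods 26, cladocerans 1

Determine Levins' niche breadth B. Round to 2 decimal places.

Proportions for population P1 (n=253): 90/253=0.3557, 136/253=0.5375, 26/253=0.1028, 1/253=0.0040
Σpᵢ² = 0.3557² + 0.5375² + 0.1028² + 0.0040² = 0.126522 + 0.288906 + 0.010568 + 0.000016 = 0.426012
B = 1 / 0.426012 = 2.3474

2.35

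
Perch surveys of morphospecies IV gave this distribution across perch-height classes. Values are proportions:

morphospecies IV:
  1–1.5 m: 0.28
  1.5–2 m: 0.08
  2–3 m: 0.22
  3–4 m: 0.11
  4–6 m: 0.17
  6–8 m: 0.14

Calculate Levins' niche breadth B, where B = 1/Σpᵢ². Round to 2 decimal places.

Σpᵢ² = 0.28² + 0.08² + 0.22² + 0.11² + 0.17² + 0.14² = 0.0784 + 0.0064 + 0.0484 + 0.0121 + 0.0289 + 0.0196 = 0.1938
B = 1 / 0.1938 = 5.1600

5.16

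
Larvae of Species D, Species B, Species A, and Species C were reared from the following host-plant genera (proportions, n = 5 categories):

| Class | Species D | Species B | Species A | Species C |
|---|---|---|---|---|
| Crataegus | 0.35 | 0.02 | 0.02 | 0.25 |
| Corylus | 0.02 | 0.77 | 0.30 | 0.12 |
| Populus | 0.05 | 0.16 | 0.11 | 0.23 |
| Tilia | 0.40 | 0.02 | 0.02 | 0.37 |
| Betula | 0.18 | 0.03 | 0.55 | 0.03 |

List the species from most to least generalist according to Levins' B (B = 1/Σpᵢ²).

Σp_Dᵢ² = 0.35² + 0.02² + 0.05² + 0.40² + 0.18² = 0.1225 + 0.0004 + 0.0025 + 0.1600 + 0.0324 = 0.3178
B_D = 1 / 0.3178 = 3.1466
Σp_Bᵢ² = 0.02² + 0.77² + 0.16² + 0.02² + 0.03² = 0.0004 + 0.5929 + 0.0256 + 0.0004 + 0.0009 = 0.6202
B_B = 1 / 0.6202 = 1.6124
Σp_Aᵢ² = 0.02² + 0.30² + 0.11² + 0.02² + 0.55² = 0.0004 + 0.0900 + 0.0121 + 0.0004 + 0.3025 = 0.4054
B_A = 1 / 0.4054 = 2.4667
Σp_Cᵢ² = 0.25² + 0.12² + 0.23² + 0.37² + 0.03² = 0.0625 + 0.0144 + 0.0529 + 0.1369 + 0.0009 = 0.2676
B_C = 1 / 0.2676 = 3.7369
Ranking by B (broadest → narrowest): Species C (3.74) > Species D (3.15) > Species A (2.47) > Species B (1.61)

Species C > Species D > Species A > Species B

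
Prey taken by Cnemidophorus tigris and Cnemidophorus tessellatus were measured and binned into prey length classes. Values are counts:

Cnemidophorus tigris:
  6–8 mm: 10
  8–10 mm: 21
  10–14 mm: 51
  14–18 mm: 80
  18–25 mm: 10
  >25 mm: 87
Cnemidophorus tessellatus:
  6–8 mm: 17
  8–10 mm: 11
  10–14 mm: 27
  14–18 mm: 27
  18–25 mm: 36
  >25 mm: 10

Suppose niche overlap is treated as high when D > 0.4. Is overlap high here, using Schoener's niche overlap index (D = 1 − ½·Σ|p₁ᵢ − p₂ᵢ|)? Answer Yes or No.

Yes

Proportions for Cnemidophorus tigris (n=259): 10/259=0.0386, 21/259=0.0811, 51/259=0.1969, 80/259=0.3089, 10/259=0.0386, 87/259=0.3359
Proportions for Cnemidophorus tessellatus (n=128): 17/128=0.1328, 11/128=0.0859, 27/128=0.2109, 27/128=0.2109, 36/128=0.2813, 10/128=0.0781
Σ|p₁ᵢ − p₂ᵢ| = 0.0942 + 0.0048 + 0.0140 + 0.0980 + 0.2427 + 0.2578 = 0.7115
D = 1 − ½ × 0.7115 = 1 − 0.35575 = 0.64425
D = 0.64425 > 0.4 → Yes.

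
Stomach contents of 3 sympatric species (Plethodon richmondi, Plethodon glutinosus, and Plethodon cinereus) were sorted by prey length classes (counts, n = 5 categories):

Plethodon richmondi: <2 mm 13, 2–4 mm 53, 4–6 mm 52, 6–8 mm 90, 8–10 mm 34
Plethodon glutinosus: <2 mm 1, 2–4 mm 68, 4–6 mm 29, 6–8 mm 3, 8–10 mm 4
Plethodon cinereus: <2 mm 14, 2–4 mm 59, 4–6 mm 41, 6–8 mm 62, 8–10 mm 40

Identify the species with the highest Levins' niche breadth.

Proportions for Plethodon richmondi (n=242): 13/242=0.0537, 53/242=0.2190, 52/242=0.2149, 90/242=0.3719, 34/242=0.1405
Proportions for Plethodon glutinosus (n=105): 1/105=0.0095, 68/105=0.6476, 29/105=0.2762, 3/105=0.0286, 4/105=0.0381
Proportions for Plethodon cinereus (n=216): 14/216=0.0648, 59/216=0.2731, 41/216=0.1898, 62/216=0.2870, 40/216=0.1852
Σp_richᵢ² = 0.0537² + 0.2190² + 0.2149² + 0.3719² + 0.1405² = 0.002884 + 0.047961 + 0.046182 + 0.138310 + 0.019740 = 0.255077
B_rich = 1 / 0.255077 = 3.9204
Σp_glutᵢ² = 0.0095² + 0.6476² + 0.2762² + 0.0286² + 0.0381² = 0.000090 + 0.419386 + 0.076286 + 0.000818 + 0.001452 = 0.498032
B_glut = 1 / 0.498032 = 2.0079
Σp_cineᵢ² = 0.0648² + 0.2731² + 0.1898² + 0.2870² + 0.1852² = 0.004199 + 0.074584 + 0.036024 + 0.082369 + 0.034299 = 0.231475
B_cine = 1 / 0.231475 = 4.3201
Highest B → broadest niche (most generalist): Plethodon cinereus (B = 4.32).

Plethodon cinereus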